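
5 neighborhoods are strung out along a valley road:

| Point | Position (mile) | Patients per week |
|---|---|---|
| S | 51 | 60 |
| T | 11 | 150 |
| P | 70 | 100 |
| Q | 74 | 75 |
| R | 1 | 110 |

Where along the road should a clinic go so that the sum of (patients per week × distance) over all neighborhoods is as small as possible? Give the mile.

x = 11

For a sum of weighted absolute distances on a line, the optimum is the weighted median (not the mean). Total weight W = 495; half-weight = 247.5.
Sort by position and accumulate weight:
  mile 1 (R, w=110) → cum 110
  mile 11 (T, w=150) → cum 260  ≥ 247.5 → median here
  mile 51 (S, w=60) → cum 320
  mile 70 (P, w=100) → cum 420
  mile 74 (Q, w=75) → cum 495
Optimal location: mile 11.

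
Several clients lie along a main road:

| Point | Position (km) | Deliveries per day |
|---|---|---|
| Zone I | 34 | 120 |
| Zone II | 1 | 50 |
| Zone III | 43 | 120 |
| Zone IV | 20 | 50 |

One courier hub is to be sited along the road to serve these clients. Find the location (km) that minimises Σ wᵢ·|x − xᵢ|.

x = 34

For a sum of weighted absolute distances on a line, the optimum is the weighted median (not the mean). Total weight W = 340; half-weight = 170.
Sort by position and accumulate weight:
  km 1 (Zone II, w=50) → cum 50
  km 20 (Zone IV, w=50) → cum 100
  km 34 (Zone I, w=120) → cum 220  ≥ 170 → median here
  km 43 (Zone III, w=120) → cum 340
Optimal location: km 34.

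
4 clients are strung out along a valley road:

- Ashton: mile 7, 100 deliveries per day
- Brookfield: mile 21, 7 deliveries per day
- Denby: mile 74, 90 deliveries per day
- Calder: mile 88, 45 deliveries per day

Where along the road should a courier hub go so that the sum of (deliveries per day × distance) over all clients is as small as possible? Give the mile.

x = 74

For a sum of weighted absolute distances on a line, the optimum is the weighted median (not the mean). Total weight W = 242; half-weight = 121.
Sort by position and accumulate weight:
  mile 7 (Ashton, w=100) → cum 100
  mile 21 (Brookfield, w=7) → cum 107
  mile 74 (Denby, w=90) → cum 197  ≥ 121 → median here
  mile 88 (Calder, w=45) → cum 242
Optimal location: mile 74.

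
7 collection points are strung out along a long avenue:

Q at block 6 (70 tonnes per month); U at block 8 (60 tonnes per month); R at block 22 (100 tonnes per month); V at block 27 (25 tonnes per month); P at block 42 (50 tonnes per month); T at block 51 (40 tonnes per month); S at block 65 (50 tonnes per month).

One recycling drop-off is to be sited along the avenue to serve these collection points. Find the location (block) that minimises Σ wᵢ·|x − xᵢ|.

For a sum of weighted absolute distances on a line, the optimum is the weighted median (not the mean). Total weight W = 395; half-weight = 197.5.
Sort by position and accumulate weight:
  block 6 (Q, w=70) → cum 70
  block 8 (U, w=60) → cum 130
  block 22 (R, w=100) → cum 230  ≥ 197.5 → median here
  block 27 (V, w=25) → cum 255
  block 42 (P, w=50) → cum 305
  block 51 (T, w=40) → cum 345
  block 65 (S, w=50) → cum 395
Optimal location: block 22.

x = 22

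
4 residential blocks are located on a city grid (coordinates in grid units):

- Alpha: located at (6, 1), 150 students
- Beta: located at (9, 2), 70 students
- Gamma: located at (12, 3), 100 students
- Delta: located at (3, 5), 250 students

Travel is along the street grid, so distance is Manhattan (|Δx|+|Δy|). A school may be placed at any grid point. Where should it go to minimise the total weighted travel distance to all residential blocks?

Manhattan distance separates: Σwᵢ(|x−xᵢ|+|y−yᵢ|) = Σwᵢ|x−xᵢ| + Σwᵢ|y−yᵢ|, so x and y are optimised independently as 1-D weighted medians.
Total weight W = 570; half = 285.
x-coordinate, sorted with cumulative weight:
  x=3 (Delta, w=250) cum 250
  x=6 (Alpha, w=150) cum 400  ← median
  x=9 (Beta, w=70) cum 470
  x=12 (Gamma, w=100) cum 570
⇒ x* = 6
y-coordinate, sorted with cumulative weight:
  y=1 (Alpha, w=150) cum 150
  y=2 (Beta, w=70) cum 220
  y=3 (Gamma, w=100) cum 320  ← median
  y=5 (Delta, w=250) cum 570
⇒ y* = 3

(6, 3)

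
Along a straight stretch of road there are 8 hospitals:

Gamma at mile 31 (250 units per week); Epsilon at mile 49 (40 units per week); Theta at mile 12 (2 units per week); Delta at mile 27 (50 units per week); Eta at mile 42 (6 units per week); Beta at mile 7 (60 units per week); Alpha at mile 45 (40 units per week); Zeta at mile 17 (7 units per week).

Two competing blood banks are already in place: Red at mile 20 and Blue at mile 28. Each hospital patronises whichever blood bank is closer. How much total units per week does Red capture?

69

The indifferent point is the midpoint (20+28)/2 = 24; hospitals left of it (closer to Red at 20) go to Red, those right go to Blue.
  Beta at 7 (w=60) → Red
  Theta at 12 (w=2) → Red
  Zeta at 17 (w=7) → Red
  Delta at 27 (w=50) → Blue
  Gamma at 31 (w=250) → Blue
  Eta at 42 (w=6) → Blue
  Alpha at 45 (w=40) → Blue
  Epsilon at 49 (w=40) → Blue
Red captures 69; Blue captures 386.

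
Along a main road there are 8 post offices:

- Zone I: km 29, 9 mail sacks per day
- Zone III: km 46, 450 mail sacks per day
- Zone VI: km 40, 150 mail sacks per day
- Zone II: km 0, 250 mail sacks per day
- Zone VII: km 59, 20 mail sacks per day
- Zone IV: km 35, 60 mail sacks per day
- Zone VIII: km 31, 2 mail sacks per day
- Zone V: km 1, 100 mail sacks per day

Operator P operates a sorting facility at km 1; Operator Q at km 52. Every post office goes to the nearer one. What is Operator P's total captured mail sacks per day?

The indifferent point is the midpoint (1+52)/2 = 26.5; post offices left of it (closer to Operator P at 1) go to Operator P, those right go to Operator Q.
  Zone II at 0 (w=250) → Operator P
  Zone V at 1 (w=100) → Operator P
  Zone I at 29 (w=9) → Operator Q
  Zone VIII at 31 (w=2) → Operator Q
  Zone IV at 35 (w=60) → Operator Q
  Zone VI at 40 (w=150) → Operator Q
  Zone III at 46 (w=450) → Operator Q
  Zone VII at 59 (w=20) → Operator Q
Operator P captures 350; Operator Q captures 691.

350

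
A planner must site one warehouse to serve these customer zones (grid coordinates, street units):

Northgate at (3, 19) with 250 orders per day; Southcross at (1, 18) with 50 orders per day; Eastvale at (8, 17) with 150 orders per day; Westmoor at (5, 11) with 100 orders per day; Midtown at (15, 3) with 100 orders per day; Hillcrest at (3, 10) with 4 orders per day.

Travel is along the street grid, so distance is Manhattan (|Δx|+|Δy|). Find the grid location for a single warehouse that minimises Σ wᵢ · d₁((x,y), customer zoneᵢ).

(5, 17)

Manhattan distance separates: Σwᵢ(|x−xᵢ|+|y−yᵢ|) = Σwᵢ|x−xᵢ| + Σwᵢ|y−yᵢ|, so x and y are optimised independently as 1-D weighted medians.
Total weight W = 654; half = 327.
x-coordinate, sorted with cumulative weight:
  x=1 (Southcross, w=50) cum 50
  x=3 (Northgate, w=250) cum 300
  x=3 (Hillcrest, w=4) cum 304
  x=5 (Westmoor, w=100) cum 404  ← median
  x=8 (Eastvale, w=150) cum 554
  x=15 (Midtown, w=100) cum 654
⇒ x* = 5
y-coordinate, sorted with cumulative weight:
  y=3 (Midtown, w=100) cum 100
  y=10 (Hillcrest, w=4) cum 104
  y=11 (Westmoor, w=100) cum 204
  y=17 (Eastvale, w=150) cum 354  ← median
  y=18 (Southcross, w=50) cum 404
  y=19 (Northgate, w=250) cum 654
⇒ y* = 17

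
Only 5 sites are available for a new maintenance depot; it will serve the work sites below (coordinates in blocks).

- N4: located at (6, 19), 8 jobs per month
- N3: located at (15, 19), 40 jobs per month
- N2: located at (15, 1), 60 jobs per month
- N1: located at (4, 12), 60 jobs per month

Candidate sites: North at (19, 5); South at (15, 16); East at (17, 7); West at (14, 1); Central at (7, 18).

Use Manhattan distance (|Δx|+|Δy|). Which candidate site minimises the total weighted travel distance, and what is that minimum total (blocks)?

South, total 2016 blocks

Total weighted distance at each candidate:
  North (19, 5): total = 2736
  South (15, 16): total = 2016
  East (17, 7): total = 2304
  West (14, 1): total = 2288
  Central (7, 18): total = 2416
Minimum is at South with total 2016 blocks.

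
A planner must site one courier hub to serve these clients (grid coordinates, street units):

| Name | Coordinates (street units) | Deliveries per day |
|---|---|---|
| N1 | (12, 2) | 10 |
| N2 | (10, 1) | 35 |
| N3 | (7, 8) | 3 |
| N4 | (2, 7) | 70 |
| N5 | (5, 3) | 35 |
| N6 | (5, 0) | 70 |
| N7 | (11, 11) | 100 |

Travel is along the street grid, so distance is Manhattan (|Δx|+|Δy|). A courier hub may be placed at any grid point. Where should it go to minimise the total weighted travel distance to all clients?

Manhattan distance separates: Σwᵢ(|x−xᵢ|+|y−yᵢ|) = Σwᵢ|x−xᵢ| + Σwᵢ|y−yᵢ|, so x and y are optimised independently as 1-D weighted medians.
Total weight W = 323; half = 161.5.
x-coordinate, sorted with cumulative weight:
  x=2 (N4, w=70) cum 70
  x=5 (N5, w=35) cum 105
  x=5 (N6, w=70) cum 175  ← median
  x=7 (N3, w=3) cum 178
  x=10 (N2, w=35) cum 213
  x=11 (N7, w=100) cum 313
  x=12 (N1, w=10) cum 323
⇒ x* = 5
y-coordinate, sorted with cumulative weight:
  y=0 (N6, w=70) cum 70
  y=1 (N2, w=35) cum 105
  y=2 (N1, w=10) cum 115
  y=3 (N5, w=35) cum 150
  y=7 (N4, w=70) cum 220  ← median
  y=8 (N3, w=3) cum 223
  y=11 (N7, w=100) cum 323
⇒ y* = 7

(5, 7)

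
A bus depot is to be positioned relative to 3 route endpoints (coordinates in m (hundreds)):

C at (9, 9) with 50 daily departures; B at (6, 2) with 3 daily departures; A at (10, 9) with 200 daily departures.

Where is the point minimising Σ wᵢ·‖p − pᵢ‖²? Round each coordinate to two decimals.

The minimiser of Σwᵢ‖p−pᵢ‖² is the weighted centroid p* = (Σwᵢpᵢ)/(Σwᵢ).
Σwᵢ = 253.
Σwᵢxᵢ = 50·9 + 3·6 + 200·10 = 2468.
Σwᵢyᵢ = 50·9 + 3·2 + 200·9 = 2256.
x* = 2468/253 = 9.75, y* = 2256/253 = 8.92.

(9.75, 8.92)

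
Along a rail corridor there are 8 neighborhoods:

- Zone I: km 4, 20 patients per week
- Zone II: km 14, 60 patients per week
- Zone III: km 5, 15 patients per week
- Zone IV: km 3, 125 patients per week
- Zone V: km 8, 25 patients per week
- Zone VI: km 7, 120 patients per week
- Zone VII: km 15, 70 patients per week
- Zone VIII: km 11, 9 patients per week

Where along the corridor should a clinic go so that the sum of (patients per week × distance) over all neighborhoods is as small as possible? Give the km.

For a sum of weighted absolute distances on a line, the optimum is the weighted median (not the mean). Total weight W = 444; half-weight = 222.
Sort by position and accumulate weight:
  km 3 (Zone IV, w=125) → cum 125
  km 4 (Zone I, w=20) → cum 145
  km 5 (Zone III, w=15) → cum 160
  km 7 (Zone VI, w=120) → cum 280  ≥ 222 → median here
  km 8 (Zone V, w=25) → cum 305
  km 11 (Zone VIII, w=9) → cum 314
  km 14 (Zone II, w=60) → cum 374
  km 15 (Zone VII, w=70) → cum 444
Optimal location: km 7.

x = 7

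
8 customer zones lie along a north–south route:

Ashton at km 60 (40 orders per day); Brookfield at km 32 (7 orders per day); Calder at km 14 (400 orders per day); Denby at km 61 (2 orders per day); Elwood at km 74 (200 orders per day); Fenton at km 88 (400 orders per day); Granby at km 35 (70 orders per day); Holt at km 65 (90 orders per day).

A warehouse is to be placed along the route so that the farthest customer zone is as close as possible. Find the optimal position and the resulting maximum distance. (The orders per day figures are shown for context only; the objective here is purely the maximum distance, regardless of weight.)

location 51, max distance 37

The 1-center on a line is the midpoint of the two extreme points: leftmost at 14, rightmost at 88.
Optimal location = (14 + 88)/2 = 51; maximum distance = (88 − 14)/2 = 37.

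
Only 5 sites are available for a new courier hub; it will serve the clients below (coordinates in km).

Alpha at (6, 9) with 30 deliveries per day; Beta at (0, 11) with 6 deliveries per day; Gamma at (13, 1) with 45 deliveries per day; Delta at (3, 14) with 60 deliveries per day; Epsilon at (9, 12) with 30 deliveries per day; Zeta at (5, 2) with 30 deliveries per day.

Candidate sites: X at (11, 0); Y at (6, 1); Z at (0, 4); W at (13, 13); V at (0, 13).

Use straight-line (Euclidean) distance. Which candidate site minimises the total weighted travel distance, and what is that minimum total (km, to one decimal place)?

Y, total 1810.0 km

Total weighted distance at each candidate:
  X (11, 0): total = 2025.0
  Y (6, 1): total = 1810.0
  Z (0, 4): total = 2025.9
  W (13, 13): total = 1995.5
  V (0, 13): total = 1848.4
Minimum is at Y with total 1810.0 km.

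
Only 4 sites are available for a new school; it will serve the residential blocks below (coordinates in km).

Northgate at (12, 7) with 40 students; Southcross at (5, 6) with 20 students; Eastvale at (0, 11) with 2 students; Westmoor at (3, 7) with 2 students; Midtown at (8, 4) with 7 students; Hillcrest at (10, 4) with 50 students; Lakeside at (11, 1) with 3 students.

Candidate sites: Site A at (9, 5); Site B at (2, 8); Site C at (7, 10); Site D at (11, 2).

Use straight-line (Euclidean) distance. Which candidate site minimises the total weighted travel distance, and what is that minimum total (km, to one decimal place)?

Site A, total 355.0 km

Total weighted distance at each candidate:
  Site A (9, 5): total = 355.0
  Site B (2, 8): total = 1016.0
  Site C (7, 10): total = 754.4
  Site D (11, 2): total = 535.5
Minimum is at Site A with total 355.0 km.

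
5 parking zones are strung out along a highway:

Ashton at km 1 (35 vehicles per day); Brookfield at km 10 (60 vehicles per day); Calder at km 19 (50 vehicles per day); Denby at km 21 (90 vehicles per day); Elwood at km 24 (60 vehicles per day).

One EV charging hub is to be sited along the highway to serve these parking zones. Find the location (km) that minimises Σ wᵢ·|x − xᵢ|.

x = 21

For a sum of weighted absolute distances on a line, the optimum is the weighted median (not the mean). Total weight W = 295; half-weight = 147.5.
Sort by position and accumulate weight:
  km 1 (Ashton, w=35) → cum 35
  km 10 (Brookfield, w=60) → cum 95
  km 19 (Calder, w=50) → cum 145
  km 21 (Denby, w=90) → cum 235  ≥ 147.5 → median here
  km 24 (Elwood, w=60) → cum 295
Optimal location: km 21.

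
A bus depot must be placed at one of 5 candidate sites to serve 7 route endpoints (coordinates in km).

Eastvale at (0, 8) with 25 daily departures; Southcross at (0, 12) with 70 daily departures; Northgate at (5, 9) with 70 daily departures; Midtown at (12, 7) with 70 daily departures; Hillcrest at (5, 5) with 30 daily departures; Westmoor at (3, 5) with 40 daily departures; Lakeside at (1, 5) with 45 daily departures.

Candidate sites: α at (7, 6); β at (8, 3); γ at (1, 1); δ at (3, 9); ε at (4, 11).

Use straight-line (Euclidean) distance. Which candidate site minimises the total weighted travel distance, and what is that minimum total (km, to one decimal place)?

Total weighted distance at each candidate:
  α (7, 6): total = 1942.4
  β (8, 3): total = 2595.5
  γ (1, 1): total = 2981.7
  δ (3, 9): total = 1656.8
  ε (4, 11): total = 1923.9
Minimum is at δ with total 1656.8 km.

δ, total 1656.8 km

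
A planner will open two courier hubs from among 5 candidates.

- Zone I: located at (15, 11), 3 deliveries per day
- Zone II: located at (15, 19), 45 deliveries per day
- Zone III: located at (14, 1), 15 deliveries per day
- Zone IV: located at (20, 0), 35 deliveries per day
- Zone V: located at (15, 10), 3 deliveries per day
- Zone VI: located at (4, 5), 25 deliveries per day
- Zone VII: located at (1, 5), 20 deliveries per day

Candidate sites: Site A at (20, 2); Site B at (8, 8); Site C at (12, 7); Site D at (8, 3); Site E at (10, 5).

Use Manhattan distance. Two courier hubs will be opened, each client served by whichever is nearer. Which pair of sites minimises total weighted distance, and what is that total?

{Site A, Site C}, total 1399

Evaluate every pair (each demand assigned to the nearer of the two):
  {Site A, Site C}: total = 1399
  {Site A, Site B}: total = 1417
  {Site A, Site E}: total = 1423
  {Site A, Site D}: total = 1576
  {Site C, Site D}: total = 1689
  {Site C, Site E}: total = 1689
  {Site B, Site C}: total = 1734
  {Site B, Site D}: total = 1842
  {Site B, Site E}: total = 1842
  {Site D, Site E}: total = 1893
Best pair: {Site A, Site C} with total 1399.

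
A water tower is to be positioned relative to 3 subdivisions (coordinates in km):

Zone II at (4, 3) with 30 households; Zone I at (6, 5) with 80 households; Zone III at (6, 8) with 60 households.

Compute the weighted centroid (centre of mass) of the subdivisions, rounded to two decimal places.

The minimiser of Σwᵢ‖p−pᵢ‖² is the weighted centroid p* = (Σwᵢpᵢ)/(Σwᵢ).
Σwᵢ = 170.
Σwᵢxᵢ = 30·4 + 80·6 + 60·6 = 960.
Σwᵢyᵢ = 30·3 + 80·5 + 60·8 = 970.
x* = 960/170 = 5.65, y* = 970/170 = 5.71.

(5.65, 5.71)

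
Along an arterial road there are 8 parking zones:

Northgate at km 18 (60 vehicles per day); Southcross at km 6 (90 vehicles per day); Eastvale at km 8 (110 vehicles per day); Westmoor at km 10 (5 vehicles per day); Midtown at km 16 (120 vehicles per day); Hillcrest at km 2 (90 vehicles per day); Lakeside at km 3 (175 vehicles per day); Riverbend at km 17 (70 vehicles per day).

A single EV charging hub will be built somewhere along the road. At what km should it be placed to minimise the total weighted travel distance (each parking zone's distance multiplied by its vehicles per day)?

x = 8

For a sum of weighted absolute distances on a line, the optimum is the weighted median (not the mean). Total weight W = 720; half-weight = 360.
Sort by position and accumulate weight:
  km 2 (Hillcrest, w=90) → cum 90
  km 3 (Lakeside, w=175) → cum 265
  km 6 (Southcross, w=90) → cum 355
  km 8 (Eastvale, w=110) → cum 465  ≥ 360 → median here
  km 10 (Westmoor, w=5) → cum 470
  km 16 (Midtown, w=120) → cum 590
  km 17 (Riverbend, w=70) → cum 660
  km 18 (Northgate, w=60) → cum 720
Optimal location: km 8.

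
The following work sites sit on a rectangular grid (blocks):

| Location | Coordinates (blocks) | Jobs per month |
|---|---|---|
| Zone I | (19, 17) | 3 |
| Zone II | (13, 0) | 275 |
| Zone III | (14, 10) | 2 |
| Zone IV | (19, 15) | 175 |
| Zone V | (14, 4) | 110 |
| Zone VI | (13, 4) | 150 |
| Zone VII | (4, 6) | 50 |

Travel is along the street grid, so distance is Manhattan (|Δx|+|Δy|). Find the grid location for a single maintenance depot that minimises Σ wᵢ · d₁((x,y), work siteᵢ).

Manhattan distance separates: Σwᵢ(|x−xᵢ|+|y−yᵢ|) = Σwᵢ|x−xᵢ| + Σwᵢ|y−yᵢ|, so x and y are optimised independently as 1-D weighted medians.
Total weight W = 765; half = 382.5.
x-coordinate, sorted with cumulative weight:
  x=4 (Zone VII, w=50) cum 50
  x=13 (Zone II, w=275) cum 325
  x=13 (Zone VI, w=150) cum 475  ← median
  x=14 (Zone III, w=2) cum 477
  x=14 (Zone V, w=110) cum 587
  x=19 (Zone I, w=3) cum 590
  x=19 (Zone IV, w=175) cum 765
⇒ x* = 13
y-coordinate, sorted with cumulative weight:
  y=0 (Zone II, w=275) cum 275
  y=4 (Zone V, w=110) cum 385  ← median
  y=4 (Zone VI, w=150) cum 535
  y=6 (Zone VII, w=50) cum 585
  y=10 (Zone III, w=2) cum 587
  y=15 (Zone IV, w=175) cum 762
  y=17 (Zone I, w=3) cum 765
⇒ y* = 4

(13, 4)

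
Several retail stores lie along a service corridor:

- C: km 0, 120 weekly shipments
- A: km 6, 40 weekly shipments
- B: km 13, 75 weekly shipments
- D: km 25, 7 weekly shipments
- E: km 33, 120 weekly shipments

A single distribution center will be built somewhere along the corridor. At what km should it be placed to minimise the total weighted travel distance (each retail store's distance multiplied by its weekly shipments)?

For a sum of weighted absolute distances on a line, the optimum is the weighted median (not the mean). Total weight W = 362; half-weight = 181.
Sort by position and accumulate weight:
  km 0 (C, w=120) → cum 120
  km 6 (A, w=40) → cum 160
  km 13 (B, w=75) → cum 235  ≥ 181 → median here
  km 25 (D, w=7) → cum 242
  km 33 (E, w=120) → cum 362
Optimal location: km 13.

x = 13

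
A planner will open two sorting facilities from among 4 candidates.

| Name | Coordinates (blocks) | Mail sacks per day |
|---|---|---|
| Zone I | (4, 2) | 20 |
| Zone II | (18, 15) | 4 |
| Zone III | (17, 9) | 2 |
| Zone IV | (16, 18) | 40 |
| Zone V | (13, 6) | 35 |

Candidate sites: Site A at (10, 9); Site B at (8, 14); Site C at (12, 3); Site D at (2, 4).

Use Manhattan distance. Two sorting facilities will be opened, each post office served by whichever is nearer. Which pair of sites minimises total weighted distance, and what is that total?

{Site B, Site C}, total 866

Evaluate every pair (each demand assigned to the nearer of the two):
  {Site B, Site C}: total = 866
  {Site A, Site D}: total = 960
  {Site A, Site C}: total = 990
  {Site A, Site B}: total = 1008
  {Site C, Site D}: total = 1074
  {Site B, Site D}: total = 1087
Best pair: {Site B, Site C} with total 866.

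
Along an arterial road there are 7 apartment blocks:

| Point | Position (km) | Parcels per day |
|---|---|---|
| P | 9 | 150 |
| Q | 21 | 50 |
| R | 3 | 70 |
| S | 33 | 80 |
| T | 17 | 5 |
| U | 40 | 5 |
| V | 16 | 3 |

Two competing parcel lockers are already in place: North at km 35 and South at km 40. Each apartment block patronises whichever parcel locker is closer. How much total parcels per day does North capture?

358

The indifferent point is the midpoint (35+40)/2 = 37.5; apartment blocks left of it (closer to North at 35) go to North, those right go to South.
  R at 3 (w=70) → North
  P at 9 (w=150) → North
  V at 16 (w=3) → North
  T at 17 (w=5) → North
  Q at 21 (w=50) → North
  S at 33 (w=80) → North
  U at 40 (w=5) → South
North captures 358; South captures 5.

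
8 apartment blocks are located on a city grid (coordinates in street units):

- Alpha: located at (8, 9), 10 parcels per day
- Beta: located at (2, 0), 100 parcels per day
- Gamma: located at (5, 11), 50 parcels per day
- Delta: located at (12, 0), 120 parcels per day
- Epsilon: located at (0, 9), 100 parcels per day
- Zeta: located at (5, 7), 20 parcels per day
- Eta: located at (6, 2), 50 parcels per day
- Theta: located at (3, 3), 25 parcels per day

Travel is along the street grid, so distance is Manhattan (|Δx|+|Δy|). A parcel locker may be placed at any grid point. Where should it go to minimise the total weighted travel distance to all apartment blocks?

(5, 2)

Manhattan distance separates: Σwᵢ(|x−xᵢ|+|y−yᵢ|) = Σwᵢ|x−xᵢ| + Σwᵢ|y−yᵢ|, so x and y are optimised independently as 1-D weighted medians.
Total weight W = 475; half = 237.5.
x-coordinate, sorted with cumulative weight:
  x=0 (Epsilon, w=100) cum 100
  x=2 (Beta, w=100) cum 200
  x=3 (Theta, w=25) cum 225
  x=5 (Gamma, w=50) cum 275  ← median
  x=5 (Zeta, w=20) cum 295
  x=6 (Eta, w=50) cum 345
  x=8 (Alpha, w=10) cum 355
  x=12 (Delta, w=120) cum 475
⇒ x* = 5
y-coordinate, sorted with cumulative weight:
  y=0 (Beta, w=100) cum 100
  y=0 (Delta, w=120) cum 220
  y=2 (Eta, w=50) cum 270  ← median
  y=3 (Theta, w=25) cum 295
  y=7 (Zeta, w=20) cum 315
  y=9 (Alpha, w=10) cum 325
  y=9 (Epsilon, w=100) cum 425
  y=11 (Gamma, w=50) cum 475
⇒ y* = 2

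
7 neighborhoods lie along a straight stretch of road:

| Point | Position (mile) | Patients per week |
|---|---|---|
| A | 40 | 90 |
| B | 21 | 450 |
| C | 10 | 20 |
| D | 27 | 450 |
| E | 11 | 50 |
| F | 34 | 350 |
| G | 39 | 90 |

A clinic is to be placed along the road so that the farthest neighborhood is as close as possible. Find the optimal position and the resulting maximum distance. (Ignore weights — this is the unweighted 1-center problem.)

The 1-center on a line is the midpoint of the two extreme points: leftmost at 10, rightmost at 40.
Optimal location = (10 + 40)/2 = 25; maximum distance = (40 − 10)/2 = 15.

location 25, max distance 15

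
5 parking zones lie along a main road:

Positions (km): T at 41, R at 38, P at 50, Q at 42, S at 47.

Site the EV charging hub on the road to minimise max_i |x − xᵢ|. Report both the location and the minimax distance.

The 1-center on a line is the midpoint of the two extreme points: leftmost at 38, rightmost at 50.
Optimal location = (38 + 50)/2 = 44; maximum distance = (50 − 38)/2 = 6.

location 44, max distance 6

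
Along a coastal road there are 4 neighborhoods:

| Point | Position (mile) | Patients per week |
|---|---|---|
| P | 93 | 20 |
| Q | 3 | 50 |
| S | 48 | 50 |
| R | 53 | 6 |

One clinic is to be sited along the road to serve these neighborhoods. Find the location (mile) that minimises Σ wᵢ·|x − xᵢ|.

For a sum of weighted absolute distances on a line, the optimum is the weighted median (not the mean). Total weight W = 126; half-weight = 63.
Sort by position and accumulate weight:
  mile 3 (Q, w=50) → cum 50
  mile 48 (S, w=50) → cum 100  ≥ 63 → median here
  mile 53 (R, w=6) → cum 106
  mile 93 (P, w=20) → cum 126
Optimal location: mile 48.

x = 48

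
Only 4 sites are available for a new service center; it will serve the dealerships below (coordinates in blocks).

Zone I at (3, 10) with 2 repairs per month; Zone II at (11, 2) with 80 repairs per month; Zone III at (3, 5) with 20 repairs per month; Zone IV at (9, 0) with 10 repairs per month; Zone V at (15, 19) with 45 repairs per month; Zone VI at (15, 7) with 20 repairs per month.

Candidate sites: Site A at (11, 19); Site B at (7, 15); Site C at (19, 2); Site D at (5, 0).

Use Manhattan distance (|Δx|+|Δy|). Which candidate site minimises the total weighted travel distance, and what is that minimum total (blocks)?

Total weighted distance at each candidate:
  Site A (11, 19): total = 2544
  Site B (7, 15): total = 2688
  Site C (19, 2): total = 2313
  Site D (5, 0): total = 2489
Minimum is at Site C with total 2313 blocks.

Site C, total 2313 blocks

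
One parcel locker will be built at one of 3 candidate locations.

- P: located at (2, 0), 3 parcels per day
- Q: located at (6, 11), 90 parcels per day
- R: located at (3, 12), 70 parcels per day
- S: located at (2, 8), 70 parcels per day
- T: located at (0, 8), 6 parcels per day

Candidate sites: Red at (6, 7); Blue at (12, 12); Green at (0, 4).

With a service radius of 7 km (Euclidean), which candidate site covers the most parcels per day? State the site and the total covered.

Red, covering 236

Coverage radius r = 7 km; a point is covered iff (Δx)²+(Δy)² ≤ 7² = 49.
  Red (6, 7): covers {Q, R, S, T} → 236
  Blue (12, 12): covers {Q} → 90
  Green (0, 4): covers {P, S, T} → 79
Maximum coverage at Red: 236 parcels per day.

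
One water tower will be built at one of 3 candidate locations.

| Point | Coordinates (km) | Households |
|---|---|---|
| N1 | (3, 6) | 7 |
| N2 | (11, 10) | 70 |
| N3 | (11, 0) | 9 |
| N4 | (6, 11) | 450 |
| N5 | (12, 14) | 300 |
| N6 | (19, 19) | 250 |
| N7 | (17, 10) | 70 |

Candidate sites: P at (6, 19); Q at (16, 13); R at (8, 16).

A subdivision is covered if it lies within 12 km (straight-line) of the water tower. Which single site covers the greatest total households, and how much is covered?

Coverage radius r = 12 km; a point is covered iff (Δx)²+(Δy)² ≤ 12² = 144.
  P (6, 19): covers {N2, N4, N5} → 820
  Q (16, 13): covers {N2, N4, N5, N6, N7} → 1140
  R (8, 16): covers {N1, N2, N4, N5, N6, N7} → 1147
Maximum coverage at R: 1147 households.

R, covering 1147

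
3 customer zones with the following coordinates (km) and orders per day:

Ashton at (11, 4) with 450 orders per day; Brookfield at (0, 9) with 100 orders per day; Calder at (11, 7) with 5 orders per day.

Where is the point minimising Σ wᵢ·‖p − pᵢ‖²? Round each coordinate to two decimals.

The minimiser of Σwᵢ‖p−pᵢ‖² is the weighted centroid p* = (Σwᵢpᵢ)/(Σwᵢ).
Σwᵢ = 555.
Σwᵢxᵢ = 450·11 + 100·0 + 5·11 = 5005.
Σwᵢyᵢ = 450·4 + 100·9 + 5·7 = 2735.
x* = 5005/555 = 9.02, y* = 2735/555 = 4.93.

(9.02, 4.93)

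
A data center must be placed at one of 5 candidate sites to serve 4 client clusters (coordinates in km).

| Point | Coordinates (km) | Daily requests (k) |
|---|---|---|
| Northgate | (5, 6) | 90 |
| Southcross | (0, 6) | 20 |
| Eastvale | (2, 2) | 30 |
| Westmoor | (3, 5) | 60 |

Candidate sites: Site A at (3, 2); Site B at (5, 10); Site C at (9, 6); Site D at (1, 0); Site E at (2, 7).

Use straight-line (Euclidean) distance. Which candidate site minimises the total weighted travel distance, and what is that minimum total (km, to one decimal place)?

Total weighted distance at each candidate:
  Site A (3, 2): total = 712.5
  Site B (5, 10): total = 1067.5
  Site C (9, 6): total = 1146.8
  Site D (1, 0): total = 1160.8
  Site E (2, 7): total = 613.5
Minimum is at Site E with total 613.5 km.

Site E, total 613.5 km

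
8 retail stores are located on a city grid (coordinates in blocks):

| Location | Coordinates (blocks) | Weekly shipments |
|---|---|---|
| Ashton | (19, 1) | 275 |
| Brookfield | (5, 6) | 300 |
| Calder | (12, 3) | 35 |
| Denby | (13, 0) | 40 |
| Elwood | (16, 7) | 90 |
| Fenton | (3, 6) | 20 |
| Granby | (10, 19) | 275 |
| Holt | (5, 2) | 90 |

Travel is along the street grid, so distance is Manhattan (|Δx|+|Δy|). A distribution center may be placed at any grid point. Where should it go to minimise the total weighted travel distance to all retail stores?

(10, 6)

Manhattan distance separates: Σwᵢ(|x−xᵢ|+|y−yᵢ|) = Σwᵢ|x−xᵢ| + Σwᵢ|y−yᵢ|, so x and y are optimised independently as 1-D weighted medians.
Total weight W = 1125; half = 562.5.
x-coordinate, sorted with cumulative weight:
  x=3 (Fenton, w=20) cum 20
  x=5 (Brookfield, w=300) cum 320
  x=5 (Holt, w=90) cum 410
  x=10 (Granby, w=275) cum 685  ← median
  x=12 (Calder, w=35) cum 720
  x=13 (Denby, w=40) cum 760
  x=16 (Elwood, w=90) cum 850
  x=19 (Ashton, w=275) cum 1125
⇒ x* = 10
y-coordinate, sorted with cumulative weight:
  y=0 (Denby, w=40) cum 40
  y=1 (Ashton, w=275) cum 315
  y=2 (Holt, w=90) cum 405
  y=3 (Calder, w=35) cum 440
  y=6 (Brookfield, w=300) cum 740  ← median
  y=6 (Fenton, w=20) cum 760
  y=7 (Elwood, w=90) cum 850
  y=19 (Granby, w=275) cum 1125
⇒ y* = 6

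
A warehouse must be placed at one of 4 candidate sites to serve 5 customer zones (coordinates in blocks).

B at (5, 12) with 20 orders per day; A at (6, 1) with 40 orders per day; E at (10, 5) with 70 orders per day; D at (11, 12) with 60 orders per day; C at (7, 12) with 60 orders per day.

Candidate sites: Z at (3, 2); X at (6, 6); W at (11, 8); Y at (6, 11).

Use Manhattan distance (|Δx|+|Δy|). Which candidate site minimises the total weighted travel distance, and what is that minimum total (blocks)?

Y, total 1620 blocks

Total weighted distance at each candidate:
  Z (3, 2): total = 3020
  X (6, 6): total = 1770
  W (11, 8): total = 1680
  Y (6, 11): total = 1620
Minimum is at Y with total 1620 blocks.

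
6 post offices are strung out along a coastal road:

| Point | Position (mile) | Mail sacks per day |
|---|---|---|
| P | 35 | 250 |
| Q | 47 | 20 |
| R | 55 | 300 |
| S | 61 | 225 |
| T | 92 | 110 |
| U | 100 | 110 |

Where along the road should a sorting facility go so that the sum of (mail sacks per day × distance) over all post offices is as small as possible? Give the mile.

x = 55

For a sum of weighted absolute distances on a line, the optimum is the weighted median (not the mean). Total weight W = 1015; half-weight = 507.5.
Sort by position and accumulate weight:
  mile 35 (P, w=250) → cum 250
  mile 47 (Q, w=20) → cum 270
  mile 55 (R, w=300) → cum 570  ≥ 507.5 → median here
  mile 61 (S, w=225) → cum 795
  mile 92 (T, w=110) → cum 905
  mile 100 (U, w=110) → cum 1015
Optimal location: mile 55.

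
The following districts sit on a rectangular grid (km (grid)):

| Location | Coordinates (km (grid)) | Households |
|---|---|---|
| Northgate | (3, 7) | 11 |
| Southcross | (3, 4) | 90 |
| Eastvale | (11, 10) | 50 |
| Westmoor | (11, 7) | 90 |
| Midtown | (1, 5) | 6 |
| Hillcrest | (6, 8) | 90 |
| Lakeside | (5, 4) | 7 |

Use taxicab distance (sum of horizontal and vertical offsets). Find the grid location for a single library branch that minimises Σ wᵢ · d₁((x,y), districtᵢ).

(6, 7)

Manhattan distance separates: Σwᵢ(|x−xᵢ|+|y−yᵢ|) = Σwᵢ|x−xᵢ| + Σwᵢ|y−yᵢ|, so x and y are optimised independently as 1-D weighted medians.
Total weight W = 344; half = 172.
x-coordinate, sorted with cumulative weight:
  x=1 (Midtown, w=6) cum 6
  x=3 (Northgate, w=11) cum 17
  x=3 (Southcross, w=90) cum 107
  x=5 (Lakeside, w=7) cum 114
  x=6 (Hillcrest, w=90) cum 204  ← median
  x=11 (Eastvale, w=50) cum 254
  x=11 (Westmoor, w=90) cum 344
⇒ x* = 6
y-coordinate, sorted with cumulative weight:
  y=4 (Southcross, w=90) cum 90
  y=4 (Lakeside, w=7) cum 97
  y=5 (Midtown, w=6) cum 103
  y=7 (Northgate, w=11) cum 114
  y=7 (Westmoor, w=90) cum 204  ← median
  y=8 (Hillcrest, w=90) cum 294
  y=10 (Eastvale, w=50) cum 344
⇒ y* = 7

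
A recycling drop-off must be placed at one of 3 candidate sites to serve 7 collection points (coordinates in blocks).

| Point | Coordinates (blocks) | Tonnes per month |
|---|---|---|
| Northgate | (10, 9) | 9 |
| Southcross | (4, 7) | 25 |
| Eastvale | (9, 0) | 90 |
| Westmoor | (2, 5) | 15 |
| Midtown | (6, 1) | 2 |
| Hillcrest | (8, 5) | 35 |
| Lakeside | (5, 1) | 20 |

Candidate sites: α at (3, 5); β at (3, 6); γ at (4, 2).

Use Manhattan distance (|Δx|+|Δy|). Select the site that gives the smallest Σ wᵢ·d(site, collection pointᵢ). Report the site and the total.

γ, total 1238 blocks

Total weighted distance at each candidate:
  α (3, 5): total = 1488
  β (3, 6): total = 1616
  γ (4, 2): total = 1238
Minimum is at γ with total 1238 blocks.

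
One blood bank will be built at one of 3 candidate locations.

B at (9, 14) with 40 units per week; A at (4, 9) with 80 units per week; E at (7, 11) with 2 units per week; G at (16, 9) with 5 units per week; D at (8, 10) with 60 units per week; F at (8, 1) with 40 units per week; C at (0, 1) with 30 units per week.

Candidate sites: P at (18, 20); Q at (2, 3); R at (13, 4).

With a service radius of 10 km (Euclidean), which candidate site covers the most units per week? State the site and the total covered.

Coverage radius r = 10 km; a point is covered iff (Δx)²+(Δy)² ≤ 10² = 100.
  P (18, 20): covers {none} → 0
  Q (2, 3): covers {A, E, D, F, C} → 212
  R (13, 4): covers {E, G, D, F} → 107
Maximum coverage at Q: 212 units per week.

Q, covering 212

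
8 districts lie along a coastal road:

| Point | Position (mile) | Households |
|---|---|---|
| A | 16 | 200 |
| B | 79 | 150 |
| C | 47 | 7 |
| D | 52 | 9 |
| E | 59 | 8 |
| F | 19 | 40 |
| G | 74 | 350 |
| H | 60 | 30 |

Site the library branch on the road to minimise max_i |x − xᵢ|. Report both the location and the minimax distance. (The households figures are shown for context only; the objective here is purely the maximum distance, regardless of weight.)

location 47.5, max distance 31.5

The 1-center on a line is the midpoint of the two extreme points: leftmost at 16, rightmost at 79.
Optimal location = (16 + 79)/2 = 47.5; maximum distance = (79 − 16)/2 = 31.5.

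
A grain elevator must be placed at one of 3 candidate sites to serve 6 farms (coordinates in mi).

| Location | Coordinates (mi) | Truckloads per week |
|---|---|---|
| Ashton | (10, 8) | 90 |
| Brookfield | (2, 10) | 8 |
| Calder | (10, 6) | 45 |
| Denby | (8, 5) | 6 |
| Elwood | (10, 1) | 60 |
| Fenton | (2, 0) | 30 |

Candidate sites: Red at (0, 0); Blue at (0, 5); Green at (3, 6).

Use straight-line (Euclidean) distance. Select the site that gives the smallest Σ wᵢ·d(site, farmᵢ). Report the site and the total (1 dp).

Green, total 1732.4 mi

Total weighted distance at each candidate:
  Red (0, 0): total = 2478.5
  Blue (0, 5): total = 2290.7
  Green (3, 6): total = 1732.4
Minimum is at Green with total 1732.4 mi.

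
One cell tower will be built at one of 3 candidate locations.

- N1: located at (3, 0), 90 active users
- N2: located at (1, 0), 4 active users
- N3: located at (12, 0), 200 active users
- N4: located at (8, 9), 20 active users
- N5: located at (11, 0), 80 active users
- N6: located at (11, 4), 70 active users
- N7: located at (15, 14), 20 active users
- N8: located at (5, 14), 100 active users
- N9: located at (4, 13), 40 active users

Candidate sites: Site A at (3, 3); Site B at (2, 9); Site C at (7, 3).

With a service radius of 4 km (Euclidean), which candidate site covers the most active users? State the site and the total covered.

Site A, covering 94

Coverage radius r = 4 km; a point is covered iff (Δx)²+(Δy)² ≤ 4² = 16.
  Site A (3, 3): covers {N1, N2} → 94
  Site B (2, 9): covers {none} → 0
  Site C (7, 3): covers {none} → 0
Maximum coverage at Site A: 94 active users.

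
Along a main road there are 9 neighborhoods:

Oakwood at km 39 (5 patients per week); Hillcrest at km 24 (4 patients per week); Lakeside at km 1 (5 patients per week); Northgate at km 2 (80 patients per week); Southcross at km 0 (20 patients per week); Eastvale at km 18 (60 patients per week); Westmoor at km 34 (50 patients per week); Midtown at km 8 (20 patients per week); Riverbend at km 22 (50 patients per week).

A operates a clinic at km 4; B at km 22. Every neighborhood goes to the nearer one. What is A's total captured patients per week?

125

The indifferent point is the midpoint (4+22)/2 = 13; neighborhoods left of it (closer to A at 4) go to A, those right go to B.
  Southcross at 0 (w=20) → A
  Lakeside at 1 (w=5) → A
  Northgate at 2 (w=80) → A
  Midtown at 8 (w=20) → A
  Eastvale at 18 (w=60) → B
  Riverbend at 22 (w=50) → B
  Hillcrest at 24 (w=4) → B
  Westmoor at 34 (w=50) → B
  Oakwood at 39 (w=5) → B
A captures 125; B captures 169.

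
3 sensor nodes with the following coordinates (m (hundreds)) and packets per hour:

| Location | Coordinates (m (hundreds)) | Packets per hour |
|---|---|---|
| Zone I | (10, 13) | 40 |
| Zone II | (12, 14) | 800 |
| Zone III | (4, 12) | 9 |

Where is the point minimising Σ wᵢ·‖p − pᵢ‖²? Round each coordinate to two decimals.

The minimiser of Σwᵢ‖p−pᵢ‖² is the weighted centroid p* = (Σwᵢpᵢ)/(Σwᵢ).
Σwᵢ = 849.
Σwᵢxᵢ = 40·10 + 800·12 + 9·4 = 10036.
Σwᵢyᵢ = 40·13 + 800·14 + 9·12 = 11828.
x* = 10036/849 = 11.82, y* = 11828/849 = 13.93.

(11.82, 13.93)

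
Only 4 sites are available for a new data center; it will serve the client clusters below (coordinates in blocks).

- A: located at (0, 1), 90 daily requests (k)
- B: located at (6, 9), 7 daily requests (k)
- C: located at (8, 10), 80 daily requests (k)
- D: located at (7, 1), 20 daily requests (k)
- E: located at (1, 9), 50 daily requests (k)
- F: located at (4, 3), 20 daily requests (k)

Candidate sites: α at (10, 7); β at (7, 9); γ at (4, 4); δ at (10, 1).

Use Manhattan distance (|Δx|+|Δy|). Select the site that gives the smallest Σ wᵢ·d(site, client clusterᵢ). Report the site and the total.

Total weighted distance at each candidate:
  α (10, 7): total = 2812
  β (7, 9): total = 2157
  γ (4, 4): total = 2019
  δ (10, 1): total = 2934
Minimum is at γ with total 2019 blocks.

γ, total 2019 blocks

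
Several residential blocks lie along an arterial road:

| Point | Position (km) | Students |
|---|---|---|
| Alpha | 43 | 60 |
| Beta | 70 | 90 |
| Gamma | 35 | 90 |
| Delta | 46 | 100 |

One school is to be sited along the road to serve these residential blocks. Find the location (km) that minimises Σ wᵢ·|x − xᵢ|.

x = 46

For a sum of weighted absolute distances on a line, the optimum is the weighted median (not the mean). Total weight W = 340; half-weight = 170.
Sort by position and accumulate weight:
  km 35 (Gamma, w=90) → cum 90
  km 43 (Alpha, w=60) → cum 150
  km 46 (Delta, w=100) → cum 250  ≥ 170 → median here
  km 70 (Beta, w=90) → cum 340
Optimal location: km 46.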